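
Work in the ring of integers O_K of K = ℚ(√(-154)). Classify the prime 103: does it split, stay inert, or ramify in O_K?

d = -154 ≡ 2 (mod 4), so O_K = ℤ[√-154] and disc(K) = 4d = -616.
Since gcd(103, -616) = 1 the prime 103 does not ramify.
(-154/103) = 52^51 mod 103 = 1, giving Legendre symbol 1.
Legendre symbol 1 ⇒ 103 is split.

p splits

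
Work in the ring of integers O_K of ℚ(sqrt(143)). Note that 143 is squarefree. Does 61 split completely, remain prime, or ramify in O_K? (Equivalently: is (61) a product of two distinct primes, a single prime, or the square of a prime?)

inert

Since 143 ≢ 1 mod 4, the ring of integers is ℤ[√143] with discriminant 4·143 = 572.
61 ∤ 572, so 61 is unramified.
Euler's criterion: 143^30 mod 61 = 60. Thus (143|61) = -1.
(143/61) = -1, so 61 is inert.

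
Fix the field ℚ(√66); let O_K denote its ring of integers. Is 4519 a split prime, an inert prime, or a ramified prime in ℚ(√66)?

d = 66 ≡ 2 (mod 4), so O_K = ℤ[√66] and disc(K) = 4d = 264.
Since gcd(4519, 264) = 1 the prime 4519 does not ramify.
(66/4519) = 66^2259 mod 4519 = 1, giving Legendre symbol 1.
Legendre symbol 1 ⇒ 4519 is split.

split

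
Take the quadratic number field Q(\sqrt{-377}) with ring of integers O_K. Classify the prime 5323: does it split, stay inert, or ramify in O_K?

p splits

-377 mod 4 = 3, hence disc K = 4·(-377) = -1508 and O_K = ℤ[√-377].
Since gcd(5323, -1508) = 1 the prime 5323 does not ramify.
Legendre symbol by Euler's criterion: (-377/5323) ≡ (-377)^2661 ≡ 1 (mod 5323), i.e. (-377/5323) = 1.
(-377/5323) = 1, so 5323 splits.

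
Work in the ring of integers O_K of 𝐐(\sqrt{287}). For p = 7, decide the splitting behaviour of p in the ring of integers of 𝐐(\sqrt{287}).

ramified — (7) = 𝔭²

287 mod 4 = 3, hence disc K = 4·287 = 1148 and O_K = ℤ[√287].
disc(K) = 1148 = 7·164, so p = 7 is ramified.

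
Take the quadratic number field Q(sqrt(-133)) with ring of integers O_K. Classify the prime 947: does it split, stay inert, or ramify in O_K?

d = -133 ≡ 3 (mod 4), so O_K = ℤ[√-133] and disc(K) = 4d = -532.
Since gcd(947, -532) = 1 the prime 947 does not ramify.
Legendre symbol by Euler's criterion: (-133/947) ≡ (-133)^473 ≡ 946 (mod 947), i.e. (-133/947) = -1.
d is a non-residue mod p, hence 947 remains inert in O_K.

inert — (947) stays prime in O_K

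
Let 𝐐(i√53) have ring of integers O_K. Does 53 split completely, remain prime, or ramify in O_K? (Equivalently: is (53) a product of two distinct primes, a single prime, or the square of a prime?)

-53 mod 4 = 3, hence disc K = 4·(-53) = -212 and O_K = ℤ[√-53].
disc(K) = -212 = 53·(-4), so p = 53 is ramified.

53 is ramified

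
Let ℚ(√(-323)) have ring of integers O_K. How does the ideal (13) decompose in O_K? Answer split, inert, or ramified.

inert — (13) stays prime in O_K

-323 mod 4 = 1, hence disc K = -323 and O_K = ℤ[(1+√-323)/2].
13 ∤ -323, so 13 is unramified.
Compute (-323/13) via Euler: 2^((13-1)/2) mod 13 = 12, so (-323/13) = -1.
Legendre symbol -1 ⇒ 13 is inert.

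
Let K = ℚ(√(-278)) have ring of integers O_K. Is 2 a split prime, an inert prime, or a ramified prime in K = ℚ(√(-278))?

ramifies in O_K

d = -278 ≡ 2 (mod 4), so O_K = ℤ[√-278] and disc(K) = 4d = -1112.
Ramification test: 2 | -1112. The prime 2 ramifies in K.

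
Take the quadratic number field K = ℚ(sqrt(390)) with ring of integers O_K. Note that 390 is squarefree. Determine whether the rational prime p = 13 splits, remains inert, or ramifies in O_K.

ramified — (13) = 𝔭²

Since 390 ≢ 1 mod 4, the ring of integers is ℤ[√390] with discriminant 4·390 = 1560.
disc(K) = 1560 = 13·120, so p = 13 is ramified.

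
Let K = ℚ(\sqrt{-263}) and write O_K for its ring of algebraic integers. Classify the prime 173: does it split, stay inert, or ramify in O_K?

173 splits in O_K

d = -263 ≡ 1 (mod 4), so O_K = ℤ[(1+√-263)/2] and disc(K) = d = -263.
173 ∤ -263, so 173 is unramified.
(-263/173) = 83^86 mod 173 = 1, giving Legendre symbol 1.
d is a quadratic residue mod p, hence 173 splits in O_K.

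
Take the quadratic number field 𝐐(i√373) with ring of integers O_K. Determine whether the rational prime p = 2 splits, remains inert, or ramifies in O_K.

Since -373 ≢ 1 mod 4, the ring of integers is ℤ[√-373] with discriminant 4·(-373) = -1492.
2 divides disc(K) = -1492, so 2 ramifies.

p ramifies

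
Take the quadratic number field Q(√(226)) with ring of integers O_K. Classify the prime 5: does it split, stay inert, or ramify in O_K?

split — (5) = 𝔭₁𝔭₂ with 𝔭₁ ≠ 𝔭₂

226 mod 4 = 2, hence disc K = 4·226 = 904 and O_K = ℤ[√226].
5 ∤ 904, so 5 is unramified.
(226/5) = 1^2 mod 5 = 1, giving Legendre symbol 1.
d is a quadratic residue mod p, hence 5 splits in O_K.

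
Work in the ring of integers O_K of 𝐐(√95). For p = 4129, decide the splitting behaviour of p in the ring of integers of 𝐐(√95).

split

d = 95 ≡ 3 (mod 4), so O_K = ℤ[√95] and disc(K) = 4d = 380.
disc(K) = 380 is not divisible by 4129; 4129 is unramified.
Euler's criterion: 95^2064 mod 4129 = 1. Thus (95|4129) = 1.
d is a quadratic residue mod p, hence 4129 splits in O_K.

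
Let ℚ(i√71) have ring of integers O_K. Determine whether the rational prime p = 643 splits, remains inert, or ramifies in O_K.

p splits

d = -71 ≡ 1 (mod 4), so O_K = ℤ[(1+√-71)/2] and disc(K) = d = -71.
Since gcd(643, -71) = 1 the prime 643 does not ramify.
(-71/643) = 572^321 mod 643 = 1, giving Legendre symbol 1.
(-71/643) = 1, so 643 splits.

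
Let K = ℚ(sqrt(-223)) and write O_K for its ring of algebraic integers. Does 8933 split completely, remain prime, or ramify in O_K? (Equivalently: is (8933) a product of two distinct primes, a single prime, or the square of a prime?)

8933 remains inert

d = -223 ≡ 1 (mod 4), so O_K = ℤ[(1+√-223)/2] and disc(K) = d = -223.
8933 ∤ -223, so 8933 is unramified.
Compute (-223/8933) via Euler: 8710^((8933-1)/2) mod 8933 = 8932, so (-223/8933) = -1.
Legendre symbol -1 ⇒ 8933 is inert.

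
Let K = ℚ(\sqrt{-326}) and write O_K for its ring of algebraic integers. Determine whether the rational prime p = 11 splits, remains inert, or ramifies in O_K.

Since -326 ≢ 1 mod 4, the ring of integers is ℤ[√-326] with discriminant 4·(-326) = -1304.
disc(K) = -1304 is not divisible by 11; 11 is unramified.
Euler's criterion: (-326)^5 mod 11 = 1. Thus (-326|11) = 1.
d is a quadratic residue mod p, hence 11 splits in O_K.

splits completely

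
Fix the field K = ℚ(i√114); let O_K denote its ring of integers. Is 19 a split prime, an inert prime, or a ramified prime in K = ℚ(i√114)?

19 is ramified

-114 mod 4 = 2, hence disc K = 4·(-114) = -456 and O_K = ℤ[√-114].
19 divides disc(K) = -456, so 19 ramifies.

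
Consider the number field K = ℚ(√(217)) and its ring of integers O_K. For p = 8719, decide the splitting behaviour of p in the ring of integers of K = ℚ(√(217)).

d = 217 ≡ 1 (mod 4), so O_K = ℤ[(1+√217)/2] and disc(K) = d = 217.
disc(K) = 217 is not divisible by 8719; 8719 is unramified.
(217/8719) = 217^4359 mod 8719 = 1, giving Legendre symbol 1.
(217/8719) = 1, so 8719 splits.

p splits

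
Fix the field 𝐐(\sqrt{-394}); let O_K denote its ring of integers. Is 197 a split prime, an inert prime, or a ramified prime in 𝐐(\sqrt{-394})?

ramified — (197) = 𝔭²

d = -394 ≡ 2 (mod 4), so O_K = ℤ[√-394] and disc(K) = 4d = -1576.
Ramification test: 197 | -1576. The prime 197 ramifies in K.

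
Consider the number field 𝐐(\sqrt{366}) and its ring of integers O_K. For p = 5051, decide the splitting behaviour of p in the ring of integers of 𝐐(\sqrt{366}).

Since 366 ≢ 1 mod 4, the ring of integers is ℤ[√366] with discriminant 4·366 = 1464.
Since gcd(5051, 1464) = 1 the prime 5051 does not ramify.
Euler's criterion: 366^2525 mod 5051 = 5050. Thus (366|5051) = -1.
d is a non-residue mod p, hence 5051 remains inert in O_K.

inert — (5051) stays prime in O_K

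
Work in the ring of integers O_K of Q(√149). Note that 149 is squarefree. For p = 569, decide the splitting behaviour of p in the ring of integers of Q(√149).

569 remains inert

Since 149 ≡ 1 mod 4, the ring of integers is ℤ[(1+√149)/2] with discriminant 149.
Since gcd(569, 149) = 1 the prime 569 does not ramify.
Legendre symbol by Euler's criterion: (149/569) ≡ 149^284 ≡ 568 (mod 569), i.e. (149/569) = -1.
Legendre symbol -1 ⇒ 569 is inert.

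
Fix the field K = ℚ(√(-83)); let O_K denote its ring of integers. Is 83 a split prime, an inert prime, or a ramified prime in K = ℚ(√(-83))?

d = -83 ≡ 1 (mod 4), so O_K = ℤ[(1+√-83)/2] and disc(K) = d = -83.
Ramification test: 83 | -83. The prime 83 ramifies in K.

ramified — (83) = 𝔭²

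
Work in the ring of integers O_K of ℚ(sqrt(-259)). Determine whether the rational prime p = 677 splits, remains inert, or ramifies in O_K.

-259 mod 4 = 1, hence disc K = -259 and O_K = ℤ[(1+√-259)/2].
Since gcd(677, -259) = 1 the prime 677 does not ramify.
Euler's criterion: (-259)^338 mod 677 = 676. Thus (-259|677) = -1.
(-259/677) = -1, so 677 is inert.

inert — (677) stays prime in O_K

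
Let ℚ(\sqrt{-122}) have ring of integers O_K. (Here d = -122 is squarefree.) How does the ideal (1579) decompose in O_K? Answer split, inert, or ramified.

1579 remains inert

d = -122 ≡ 2 (mod 4), so O_K = ℤ[√-122] and disc(K) = 4d = -488.
Since gcd(1579, -488) = 1 the prime 1579 does not ramify.
Compute (-122/1579) via Euler: 1457^((1579-1)/2) mod 1579 = 1578, so (-122/1579) = -1.
d is a non-residue mod p, hence 1579 remains inert in O_K.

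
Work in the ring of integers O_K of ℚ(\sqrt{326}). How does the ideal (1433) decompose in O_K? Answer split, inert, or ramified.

d = 326 ≡ 2 (mod 4), so O_K = ℤ[√326] and disc(K) = 4d = 1304.
1433 ∤ 1304, so 1433 is unramified.
Compute (326/1433) via Euler: 326^((1433-1)/2) mod 1433 = 1432, so (326/1433) = -1.
d is a non-residue mod p, hence 1433 remains inert in O_K.

1433 remains inert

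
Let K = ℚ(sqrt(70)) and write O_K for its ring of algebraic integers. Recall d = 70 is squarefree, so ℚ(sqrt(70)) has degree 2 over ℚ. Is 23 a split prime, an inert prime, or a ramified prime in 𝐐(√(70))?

Since 70 ≢ 1 mod 4, the ring of integers is ℤ[√70] with discriminant 4·70 = 280.
23 ∤ 280, so 23 is unramified.
Euler's criterion: 70^11 mod 23 = 1. Thus (70|23) = 1.
Legendre symbol 1 ⇒ 23 is split.

23 splits in O_K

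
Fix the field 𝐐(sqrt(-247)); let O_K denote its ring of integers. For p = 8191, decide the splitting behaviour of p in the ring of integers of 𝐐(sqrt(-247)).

Since -247 ≡ 1 mod 4, the ring of integers is ℤ[(1+√-247)/2] with discriminant -247.
Since gcd(8191, -247) = 1 the prime 8191 does not ramify.
Legendre symbol by Euler's criterion: (-247/8191) ≡ (-247)^4095 ≡ 8190 (mod 8191), i.e. (-247/8191) = -1.
d is a non-residue mod p, hence 8191 remains inert in O_K.

inert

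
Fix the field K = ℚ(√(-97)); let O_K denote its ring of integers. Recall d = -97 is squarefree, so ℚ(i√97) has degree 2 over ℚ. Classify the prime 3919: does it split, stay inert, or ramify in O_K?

Since -97 ≢ 1 mod 4, the ring of integers is ℤ[√-97] with discriminant 4·(-97) = -388.
disc(K) = -388 is not divisible by 3919; 3919 is unramified.
Euler's criterion: (-97)^1959 mod 3919 = 1. Thus (-97|3919) = 1.
(-97/3919) = 1, so 3919 splits.

p splits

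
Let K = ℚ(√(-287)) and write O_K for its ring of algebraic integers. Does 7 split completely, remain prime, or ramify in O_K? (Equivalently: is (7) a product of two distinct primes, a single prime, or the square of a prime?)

-287 mod 4 = 1, hence disc K = -287 and O_K = ℤ[(1+√-287)/2].
7 divides disc(K) = -287, so 7 ramifies.

p ramifies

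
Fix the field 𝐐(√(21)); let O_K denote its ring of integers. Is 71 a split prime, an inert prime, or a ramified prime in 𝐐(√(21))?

p is inert

d = 21 ≡ 1 (mod 4), so O_K = ℤ[(1+√21)/2] and disc(K) = d = 21.
Since gcd(71, 21) = 1 the prime 71 does not ramify.
Legendre symbol by Euler's criterion: (21/71) ≡ 21^35 ≡ 70 (mod 71), i.e. (21/71) = -1.
d is a non-residue mod p, hence 71 remains inert in O_K.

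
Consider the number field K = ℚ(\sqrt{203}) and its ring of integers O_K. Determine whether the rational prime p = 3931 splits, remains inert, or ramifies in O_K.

remains prime (inert)

Since 203 ≢ 1 mod 4, the ring of integers is ℤ[√203] with discriminant 4·203 = 812.
disc(K) = 812 is not divisible by 3931; 3931 is unramified.
Euler's criterion: 203^1965 mod 3931 = 3930. Thus (203|3931) = -1.
d is a non-residue mod p, hence 3931 remains inert in O_K.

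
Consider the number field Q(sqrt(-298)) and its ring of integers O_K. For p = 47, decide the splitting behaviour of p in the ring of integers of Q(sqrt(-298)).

-298 mod 4 = 2, hence disc K = 4·(-298) = -1192 and O_K = ℤ[√-298].
47 ∤ -1192, so 47 is unramified.
Compute (-298/47) via Euler: 31^((47-1)/2) mod 47 = 46, so (-298/47) = -1.
(-298/47) = -1, so 47 is inert.

47 remains inert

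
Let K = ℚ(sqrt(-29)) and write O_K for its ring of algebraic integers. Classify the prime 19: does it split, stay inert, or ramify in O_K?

split — (19) = 𝔭₁𝔭₂ with 𝔭₁ ≠ 𝔭₂

Since -29 ≢ 1 mod 4, the ring of integers is ℤ[√-29] with discriminant 4·(-29) = -116.
disc(K) = -116 is not divisible by 19; 19 is unramified.
(-29/19) = 9^9 mod 19 = 1, giving Legendre symbol 1.
Legendre symbol 1 ⇒ 19 is split.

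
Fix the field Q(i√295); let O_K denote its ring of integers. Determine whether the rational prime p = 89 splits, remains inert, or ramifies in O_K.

-295 mod 4 = 1, hence disc K = -295 and O_K = ℤ[(1+√-295)/2].
Since gcd(89, -295) = 1 the prime 89 does not ramify.
Compute (-295/89) via Euler: 61^((89-1)/2) mod 89 = 88, so (-295/89) = -1.
(-295/89) = -1, so 89 is inert.

89 remains inert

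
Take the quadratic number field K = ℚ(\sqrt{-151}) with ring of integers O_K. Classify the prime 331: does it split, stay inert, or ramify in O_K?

-151 mod 4 = 1, hence disc K = -151 and O_K = ℤ[(1+√-151)/2].
331 ∤ -151, so 331 is unramified.
Legendre symbol by Euler's criterion: (-151/331) ≡ (-151)^165 ≡ 1 (mod 331), i.e. (-151/331) = 1.
Legendre symbol 1 ⇒ 331 is split.

splits completely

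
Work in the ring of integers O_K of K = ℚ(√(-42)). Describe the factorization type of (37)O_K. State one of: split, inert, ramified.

inert

Since -42 ≢ 1 mod 4, the ring of integers is ℤ[√-42] with discriminant 4·(-42) = -168.
37 ∤ -168, so 37 is unramified.
(-42/37) = 32^18 mod 37 = 36, giving Legendre symbol -1.
d is a non-residue mod p, hence 37 remains inert in O_K.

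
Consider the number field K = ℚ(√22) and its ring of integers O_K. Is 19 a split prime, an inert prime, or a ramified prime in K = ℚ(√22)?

d = 22 ≡ 2 (mod 4), so O_K = ℤ[√22] and disc(K) = 4d = 88.
19 ∤ 88, so 19 is unramified.
Legendre symbol by Euler's criterion: (22/19) ≡ 22^9 ≡ 18 (mod 19), i.e. (22/19) = -1.
d is a non-residue mod p, hence 19 remains inert in O_K.

inert — (19) stays prime in O_K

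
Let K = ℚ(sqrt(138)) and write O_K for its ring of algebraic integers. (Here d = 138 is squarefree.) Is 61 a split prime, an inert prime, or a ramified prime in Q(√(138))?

138 mod 4 = 2, hence disc K = 4·138 = 552 and O_K = ℤ[√138].
61 ∤ 552, so 61 is unramified.
(138/61) = 16^30 mod 61 = 1, giving Legendre symbol 1.
(138/61) = 1, so 61 splits.

61 splits in O_K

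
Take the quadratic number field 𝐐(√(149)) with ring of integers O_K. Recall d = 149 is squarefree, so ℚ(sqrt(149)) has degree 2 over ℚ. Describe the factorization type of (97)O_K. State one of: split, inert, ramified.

remains prime (inert)

d = 149 ≡ 1 (mod 4), so O_K = ℤ[(1+√149)/2] and disc(K) = d = 149.
disc(K) = 149 is not divisible by 97; 97 is unramified.
Euler's criterion: 149^48 mod 97 = 96. Thus (149|97) = -1.
Legendre symbol -1 ⇒ 97 is inert.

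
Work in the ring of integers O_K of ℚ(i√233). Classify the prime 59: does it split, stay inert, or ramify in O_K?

-233 mod 4 = 3, hence disc K = 4·(-233) = -932 and O_K = ℤ[√-233].
59 ∤ -932, so 59 is unramified.
(-233/59) = 3^29 mod 59 = 1, giving Legendre symbol 1.
Legendre symbol 1 ⇒ 59 is split.

p splits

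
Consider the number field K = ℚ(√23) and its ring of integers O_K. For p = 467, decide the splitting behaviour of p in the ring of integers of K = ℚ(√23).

23 mod 4 = 3, hence disc K = 4·23 = 92 and O_K = ℤ[√23].
Since gcd(467, 92) = 1 the prime 467 does not ramify.
(23/467) = 23^233 mod 467 = 1, giving Legendre symbol 1.
Legendre symbol 1 ⇒ 467 is split.

467 splits in O_K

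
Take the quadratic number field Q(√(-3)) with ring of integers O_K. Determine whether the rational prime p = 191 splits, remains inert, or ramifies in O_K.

p is inert

d = -3 ≡ 1 (mod 4), so O_K = ℤ[(1+√-3)/2] and disc(K) = d = -3.
Since gcd(191, -3) = 1 the prime 191 does not ramify.
Compute (-3/191) via Euler: 188^((191-1)/2) mod 191 = 190, so (-3/191) = -1.
Legendre symbol -1 ⇒ 191 is inert.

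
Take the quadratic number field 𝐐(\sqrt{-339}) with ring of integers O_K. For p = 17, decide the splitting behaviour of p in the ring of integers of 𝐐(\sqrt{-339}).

d = -339 ≡ 1 (mod 4), so O_K = ℤ[(1+√-339)/2] and disc(K) = d = -339.
Since gcd(17, -339) = 1 the prime 17 does not ramify.
Euler's criterion: (-339)^8 mod 17 = 1. Thus (-339|17) = 1.
Legendre symbol 1 ⇒ 17 is split.

split — (17) = 𝔭₁𝔭₂ with 𝔭₁ ≠ 𝔭₂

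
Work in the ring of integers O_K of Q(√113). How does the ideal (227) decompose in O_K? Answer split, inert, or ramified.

227 splits in O_K

113 mod 4 = 1, hence disc K = 113 and O_K = ℤ[(1+√113)/2].
disc(K) = 113 is not divisible by 227; 227 is unramified.
Compute (113/227) via Euler: 113^((227-1)/2) mod 227 = 1, so (113/227) = 1.
(113/227) = 1, so 227 splits.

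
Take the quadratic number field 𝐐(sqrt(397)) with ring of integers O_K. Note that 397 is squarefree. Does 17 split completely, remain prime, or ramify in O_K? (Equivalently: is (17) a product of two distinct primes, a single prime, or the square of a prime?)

d = 397 ≡ 1 (mod 4), so O_K = ℤ[(1+√397)/2] and disc(K) = d = 397.
17 ∤ 397, so 17 is unramified.
Legendre symbol by Euler's criterion: (397/17) ≡ 397^8 ≡ 16 (mod 17), i.e. (397/17) = -1.
d is a non-residue mod p, hence 17 remains inert in O_K.

p is inert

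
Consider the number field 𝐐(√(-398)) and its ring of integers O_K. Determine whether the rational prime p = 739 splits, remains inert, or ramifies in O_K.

739 splits in O_K

Since -398 ≢ 1 mod 4, the ring of integers is ℤ[√-398] with discriminant 4·(-398) = -1592.
739 ∤ -1592, so 739 is unramified.
Legendre symbol by Euler's criterion: (-398/739) ≡ (-398)^369 ≡ 1 (mod 739), i.e. (-398/739) = 1.
d is a quadratic residue mod p, hence 739 splits in O_K.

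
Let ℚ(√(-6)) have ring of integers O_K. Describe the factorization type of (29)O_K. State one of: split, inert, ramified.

d = -6 ≡ 2 (mod 4), so O_K = ℤ[√-6] and disc(K) = 4d = -24.
29 ∤ -24, so 29 is unramified.
Euler's criterion: (-6)^14 mod 29 = 1. Thus (-6|29) = 1.
(-6/29) = 1, so 29 splits.

splits completely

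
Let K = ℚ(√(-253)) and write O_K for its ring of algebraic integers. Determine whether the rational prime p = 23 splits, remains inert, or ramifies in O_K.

ramified

Since -253 ≢ 1 mod 4, the ring of integers is ℤ[√-253] with discriminant 4·(-253) = -1012.
disc(K) = -1012 = 23·(-44), so p = 23 is ramified.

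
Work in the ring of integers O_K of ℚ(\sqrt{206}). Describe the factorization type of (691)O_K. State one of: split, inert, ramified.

Since 206 ≢ 1 mod 4, the ring of integers is ℤ[√206] with discriminant 4·206 = 824.
691 ∤ 824, so 691 is unramified.
Compute (206/691) via Euler: 206^((691-1)/2) mod 691 = 690, so (206/691) = -1.
Legendre symbol -1 ⇒ 691 is inert.

p is inert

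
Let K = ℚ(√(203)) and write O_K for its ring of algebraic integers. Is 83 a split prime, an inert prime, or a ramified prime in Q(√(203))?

splits completely

Since 203 ≢ 1 mod 4, the ring of integers is ℤ[√203] with discriminant 4·203 = 812.
Since gcd(83, 812) = 1 the prime 83 does not ramify.
(203/83) = 37^41 mod 83 = 1, giving Legendre symbol 1.
Legendre symbol 1 ⇒ 83 is split.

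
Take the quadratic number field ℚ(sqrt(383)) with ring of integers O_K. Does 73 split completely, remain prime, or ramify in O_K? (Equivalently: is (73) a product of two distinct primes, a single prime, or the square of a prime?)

split — (73) = 𝔭₁𝔭₂ with 𝔭₁ ≠ 𝔭₂

d = 383 ≡ 3 (mod 4), so O_K = ℤ[√383] and disc(K) = 4d = 1532.
73 ∤ 1532, so 73 is unramified.
Euler's criterion: 383^36 mod 73 = 1. Thus (383|73) = 1.
Legendre symbol 1 ⇒ 73 is split.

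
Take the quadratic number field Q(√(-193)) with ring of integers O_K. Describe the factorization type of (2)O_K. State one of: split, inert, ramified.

ramified — (2) = 𝔭²

-193 mod 4 = 3, hence disc K = 4·(-193) = -772 and O_K = ℤ[√-193].
Ramification test: 2 | -772. The prime 2 ramifies in K.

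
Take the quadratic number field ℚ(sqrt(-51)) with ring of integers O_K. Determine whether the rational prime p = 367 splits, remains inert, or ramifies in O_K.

-51 mod 4 = 1, hence disc K = -51 and O_K = ℤ[(1+√-51)/2].
disc(K) = -51 is not divisible by 367; 367 is unramified.
Compute (-51/367) via Euler: 316^((367-1)/2) mod 367 = 366, so (-51/367) = -1.
Legendre symbol -1 ⇒ 367 is inert.

remains prime (inert)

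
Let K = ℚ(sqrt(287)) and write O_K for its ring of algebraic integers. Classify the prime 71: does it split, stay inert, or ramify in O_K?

71 splits in O_K

d = 287 ≡ 3 (mod 4), so O_K = ℤ[√287] and disc(K) = 4d = 1148.
71 ∤ 1148, so 71 is unramified.
Euler's criterion: 287^35 mod 71 = 1. Thus (287|71) = 1.
Legendre symbol 1 ⇒ 71 is split.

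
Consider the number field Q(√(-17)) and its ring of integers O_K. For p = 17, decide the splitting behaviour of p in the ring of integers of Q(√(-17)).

Since -17 ≢ 1 mod 4, the ring of integers is ℤ[√-17] with discriminant 4·(-17) = -68.
Ramification test: 17 | -68. The prime 17 ramifies in K.

ramifies in O_K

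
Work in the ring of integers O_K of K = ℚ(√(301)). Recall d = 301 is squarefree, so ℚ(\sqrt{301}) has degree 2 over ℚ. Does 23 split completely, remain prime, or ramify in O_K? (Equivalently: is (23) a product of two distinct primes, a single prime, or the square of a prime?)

split — (23) = 𝔭₁𝔭₂ with 𝔭₁ ≠ 𝔭₂

d = 301 ≡ 1 (mod 4), so O_K = ℤ[(1+√301)/2] and disc(K) = d = 301.
23 ∤ 301, so 23 is unramified.
Compute (301/23) via Euler: 2^((23-1)/2) mod 23 = 1, so (301/23) = 1.
d is a quadratic residue mod p, hence 23 splits in O_K.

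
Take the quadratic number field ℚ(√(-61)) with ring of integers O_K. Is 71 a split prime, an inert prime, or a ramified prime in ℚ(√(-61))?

d = -61 ≡ 3 (mod 4), so O_K = ℤ[√-61] and disc(K) = 4d = -244.
disc(K) = -244 is not divisible by 71; 71 is unramified.
Compute (-61/71) via Euler: 10^((71-1)/2) mod 71 = 1, so (-61/71) = 1.
Legendre symbol 1 ⇒ 71 is split.

p splits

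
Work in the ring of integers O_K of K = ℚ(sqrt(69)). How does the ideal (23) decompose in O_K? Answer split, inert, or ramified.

Since 69 ≡ 1 mod 4, the ring of integers is ℤ[(1+√69)/2] with discriminant 69.
disc(K) = 69 = 23·3, so p = 23 is ramified.

ramifies in O_K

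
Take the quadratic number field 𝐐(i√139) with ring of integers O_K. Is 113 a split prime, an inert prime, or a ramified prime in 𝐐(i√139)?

-139 mod 4 = 1, hence disc K = -139 and O_K = ℤ[(1+√-139)/2].
disc(K) = -139 is not divisible by 113; 113 is unramified.
Legendre symbol by Euler's criterion: (-139/113) ≡ (-139)^56 ≡ 1 (mod 113), i.e. (-139/113) = 1.
Legendre symbol 1 ⇒ 113 is split.

splits completely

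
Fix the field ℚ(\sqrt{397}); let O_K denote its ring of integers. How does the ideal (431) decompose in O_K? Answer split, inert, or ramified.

d = 397 ≡ 1 (mod 4), so O_K = ℤ[(1+√397)/2] and disc(K) = d = 397.
disc(K) = 397 is not divisible by 431; 431 is unramified.
Legendre symbol by Euler's criterion: (397/431) ≡ 397^215 ≡ 1 (mod 431), i.e. (397/431) = 1.
(397/431) = 1, so 431 splits.

split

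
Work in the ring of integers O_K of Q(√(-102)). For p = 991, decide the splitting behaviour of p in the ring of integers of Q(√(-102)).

991 remains inert

-102 mod 4 = 2, hence disc K = 4·(-102) = -408 and O_K = ℤ[√-102].
Since gcd(991, -408) = 1 the prime 991 does not ramify.
Legendre symbol by Euler's criterion: (-102/991) ≡ (-102)^495 ≡ 990 (mod 991), i.e. (-102/991) = -1.
d is a non-residue mod p, hence 991 remains inert in O_K.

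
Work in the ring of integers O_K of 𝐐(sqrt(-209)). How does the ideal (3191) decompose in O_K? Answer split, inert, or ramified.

Since -209 ≢ 1 mod 4, the ring of integers is ℤ[√-209] with discriminant 4·(-209) = -836.
disc(K) = -836 is not divisible by 3191; 3191 is unramified.
Legendre symbol by Euler's criterion: (-209/3191) ≡ (-209)^1595 ≡ 1 (mod 3191), i.e. (-209/3191) = 1.
Legendre symbol 1 ⇒ 3191 is split.

split — (3191) = 𝔭₁𝔭₂ with 𝔭₁ ≠ 𝔭₂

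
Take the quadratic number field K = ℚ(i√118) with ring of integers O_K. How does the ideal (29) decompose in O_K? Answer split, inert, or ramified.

29 remains inert

d = -118 ≡ 2 (mod 4), so O_K = ℤ[√-118] and disc(K) = 4d = -472.
disc(K) = -472 is not divisible by 29; 29 is unramified.
Euler's criterion: (-118)^14 mod 29 = 28. Thus (-118|29) = -1.
(-118/29) = -1, so 29 is inert.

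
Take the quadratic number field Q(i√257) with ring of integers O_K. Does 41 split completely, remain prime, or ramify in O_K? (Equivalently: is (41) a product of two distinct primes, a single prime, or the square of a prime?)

d = -257 ≡ 3 (mod 4), so O_K = ℤ[√-257] and disc(K) = 4d = -1028.
Since gcd(41, -1028) = 1 the prime 41 does not ramify.
(-257/41) = 30^20 mod 41 = 40, giving Legendre symbol -1.
d is a non-residue mod p, hence 41 remains inert in O_K.

41 remains inert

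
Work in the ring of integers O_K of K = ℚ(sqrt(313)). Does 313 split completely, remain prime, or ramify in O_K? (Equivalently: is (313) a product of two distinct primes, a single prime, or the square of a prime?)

313 is ramified

Since 313 ≡ 1 mod 4, the ring of integers is ℤ[(1+√313)/2] with discriminant 313.
disc(K) = 313 = 313·1, so p = 313 is ramified.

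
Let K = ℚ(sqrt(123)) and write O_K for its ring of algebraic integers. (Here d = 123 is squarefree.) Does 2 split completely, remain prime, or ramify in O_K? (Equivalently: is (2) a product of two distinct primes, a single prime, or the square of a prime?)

123 mod 4 = 3, hence disc K = 4·123 = 492 and O_K = ℤ[√123].
2 divides disc(K) = 492, so 2 ramifies.

2 is ramified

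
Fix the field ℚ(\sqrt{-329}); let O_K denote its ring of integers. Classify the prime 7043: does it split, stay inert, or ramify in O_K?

-329 mod 4 = 3, hence disc K = 4·(-329) = -1316 and O_K = ℤ[√-329].
disc(K) = -1316 is not divisible by 7043; 7043 is unramified.
Legendre symbol by Euler's criterion: (-329/7043) ≡ (-329)^3521 ≡ 1 (mod 7043), i.e. (-329/7043) = 1.
(-329/7043) = 1, so 7043 splits.

split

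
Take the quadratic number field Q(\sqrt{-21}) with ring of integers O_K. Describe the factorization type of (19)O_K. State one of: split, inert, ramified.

d = -21 ≡ 3 (mod 4), so O_K = ℤ[√-21] and disc(K) = 4d = -84.
disc(K) = -84 is not divisible by 19; 19 is unramified.
Compute (-21/19) via Euler: 17^((19-1)/2) mod 19 = 1, so (-21/19) = 1.
(-21/19) = 1, so 19 splits.

splits completely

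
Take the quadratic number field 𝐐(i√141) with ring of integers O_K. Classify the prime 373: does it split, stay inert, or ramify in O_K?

373 remains inert

Since -141 ≢ 1 mod 4, the ring of integers is ℤ[√-141] with discriminant 4·(-141) = -564.
373 ∤ -564, so 373 is unramified.
Euler's criterion: (-141)^186 mod 373 = 372. Thus (-141|373) = -1.
(-141/373) = -1, so 373 is inert.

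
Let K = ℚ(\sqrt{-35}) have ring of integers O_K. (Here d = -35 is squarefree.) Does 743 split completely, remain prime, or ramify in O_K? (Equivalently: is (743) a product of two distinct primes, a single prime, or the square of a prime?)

-35 mod 4 = 1, hence disc K = -35 and O_K = ℤ[(1+√-35)/2].
Since gcd(743, -35) = 1 the prime 743 does not ramify.
Compute (-35/743) via Euler: 708^((743-1)/2) mod 743 = 742, so (-35/743) = -1.
(-35/743) = -1, so 743 is inert.

remains prime (inert)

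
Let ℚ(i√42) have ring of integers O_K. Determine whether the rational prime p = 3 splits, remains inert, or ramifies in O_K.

-42 mod 4 = 2, hence disc K = 4·(-42) = -168 and O_K = ℤ[√-42].
disc(K) = -168 = 3·(-56), so p = 3 is ramified.

p ramifies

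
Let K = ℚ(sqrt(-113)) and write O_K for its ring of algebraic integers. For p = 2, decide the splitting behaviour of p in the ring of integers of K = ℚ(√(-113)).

2 is ramified

d = -113 ≡ 3 (mod 4), so O_K = ℤ[√-113] and disc(K) = 4d = -452.
2 divides disc(K) = -452, so 2 ramifies.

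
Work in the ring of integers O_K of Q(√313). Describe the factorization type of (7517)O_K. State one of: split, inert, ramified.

7517 remains inert

313 mod 4 = 1, hence disc K = 313 and O_K = ℤ[(1+√313)/2].
Since gcd(7517, 313) = 1 the prime 7517 does not ramify.
Compute (313/7517) via Euler: 313^((7517-1)/2) mod 7517 = 7516, so (313/7517) = -1.
d is a non-residue mod p, hence 7517 remains inert in O_K.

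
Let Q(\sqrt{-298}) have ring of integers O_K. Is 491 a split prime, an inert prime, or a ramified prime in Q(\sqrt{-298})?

Since -298 ≢ 1 mod 4, the ring of integers is ℤ[√-298] with discriminant 4·(-298) = -1192.
491 ∤ -1192, so 491 is unramified.
Compute (-298/491) via Euler: 193^((491-1)/2) mod 491 = 490, so (-298/491) = -1.
(-298/491) = -1, so 491 is inert.

p is inert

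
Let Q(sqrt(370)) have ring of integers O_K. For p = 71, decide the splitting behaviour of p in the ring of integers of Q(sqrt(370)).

split — (71) = 𝔭₁𝔭₂ with 𝔭₁ ≠ 𝔭₂

Since 370 ≢ 1 mod 4, the ring of integers is ℤ[√370] with discriminant 4·370 = 1480.
disc(K) = 1480 is not divisible by 71; 71 is unramified.
Euler's criterion: 370^35 mod 71 = 1. Thus (370|71) = 1.
(370/71) = 1, so 71 splits.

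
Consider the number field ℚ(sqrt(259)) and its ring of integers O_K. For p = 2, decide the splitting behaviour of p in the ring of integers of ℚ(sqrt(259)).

d = 259 ≡ 3 (mod 4), so O_K = ℤ[√259] and disc(K) = 4d = 1036.
2 divides disc(K) = 1036, so 2 ramifies.

p ramifies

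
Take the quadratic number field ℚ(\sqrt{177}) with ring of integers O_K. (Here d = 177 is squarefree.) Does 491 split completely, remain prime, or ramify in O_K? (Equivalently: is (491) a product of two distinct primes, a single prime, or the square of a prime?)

p is inert

177 mod 4 = 1, hence disc K = 177 and O_K = ℤ[(1+√177)/2].
Since gcd(491, 177) = 1 the prime 491 does not ramify.
Euler's criterion: 177^245 mod 491 = 490. Thus (177|491) = -1.
Legendre symbol -1 ⇒ 491 is inert.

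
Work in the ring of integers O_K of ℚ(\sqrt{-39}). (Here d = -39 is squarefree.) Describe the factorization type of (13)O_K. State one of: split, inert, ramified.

13 is ramified

-39 mod 4 = 1, hence disc K = -39 and O_K = ℤ[(1+√-39)/2].
Ramification test: 13 | -39. The prime 13 ramifies in K.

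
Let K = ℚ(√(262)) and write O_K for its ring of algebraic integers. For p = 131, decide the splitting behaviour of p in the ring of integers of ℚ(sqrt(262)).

Since 262 ≢ 1 mod 4, the ring of integers is ℤ[√262] with discriminant 4·262 = 1048.
Ramification test: 131 | 1048. The prime 131 ramifies in K.

ramified — (131) = 𝔭²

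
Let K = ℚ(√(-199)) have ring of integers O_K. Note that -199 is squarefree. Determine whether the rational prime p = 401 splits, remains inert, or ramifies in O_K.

inert — (401) stays prime in O_K

Since -199 ≡ 1 mod 4, the ring of integers is ℤ[(1+√-199)/2] with discriminant -199.
Since gcd(401, -199) = 1 the prime 401 does not ramify.
Euler's criterion: (-199)^200 mod 401 = 400. Thus (-199|401) = -1.
Legendre symbol -1 ⇒ 401 is inert.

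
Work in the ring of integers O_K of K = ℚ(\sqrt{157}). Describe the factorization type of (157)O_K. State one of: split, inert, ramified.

d = 157 ≡ 1 (mod 4), so O_K = ℤ[(1+√157)/2] and disc(K) = d = 157.
disc(K) = 157 = 157·1, so p = 157 is ramified.

ramifies in O_K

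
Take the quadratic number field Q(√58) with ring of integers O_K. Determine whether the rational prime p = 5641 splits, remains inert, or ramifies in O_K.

Since 58 ≢ 1 mod 4, the ring of integers is ℤ[√58] with discriminant 4·58 = 232.
disc(K) = 232 is not divisible by 5641; 5641 is unramified.
Legendre symbol by Euler's criterion: (58/5641) ≡ 58^2820 ≡ 5640 (mod 5641), i.e. (58/5641) = -1.
(58/5641) = -1, so 5641 is inert.

remains prime (inert)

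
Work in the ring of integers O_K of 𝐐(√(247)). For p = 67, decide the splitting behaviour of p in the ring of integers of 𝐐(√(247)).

remains prime (inert)

247 mod 4 = 3, hence disc K = 4·247 = 988 and O_K = ℤ[√247].
67 ∤ 988, so 67 is unramified.
Compute (247/67) via Euler: 46^((67-1)/2) mod 67 = 66, so (247/67) = -1.
d is a non-residue mod p, hence 67 remains inert in O_K.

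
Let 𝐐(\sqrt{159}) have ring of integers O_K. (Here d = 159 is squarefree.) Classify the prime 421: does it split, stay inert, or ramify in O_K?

d = 159 ≡ 3 (mod 4), so O_K = ℤ[√159] and disc(K) = 4d = 636.
421 ∤ 636, so 421 is unramified.
(159/421) = 159^210 mod 421 = 420, giving Legendre symbol -1.
d is a non-residue mod p, hence 421 remains inert in O_K.

p is inert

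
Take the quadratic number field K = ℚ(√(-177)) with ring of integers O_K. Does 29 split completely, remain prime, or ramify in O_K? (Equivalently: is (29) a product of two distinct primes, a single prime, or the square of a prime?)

remains prime (inert)

d = -177 ≡ 3 (mod 4), so O_K = ℤ[√-177] and disc(K) = 4d = -708.
Since gcd(29, -708) = 1 the prime 29 does not ramify.
(-177/29) = 26^14 mod 29 = 28, giving Legendre symbol -1.
d is a non-residue mod p, hence 29 remains inert in O_K.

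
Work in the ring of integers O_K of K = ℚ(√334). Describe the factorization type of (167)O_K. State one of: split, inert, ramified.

334 mod 4 = 2, hence disc K = 4·334 = 1336 and O_K = ℤ[√334].
Ramification test: 167 | 1336. The prime 167 ramifies in K.

ramifies in O_K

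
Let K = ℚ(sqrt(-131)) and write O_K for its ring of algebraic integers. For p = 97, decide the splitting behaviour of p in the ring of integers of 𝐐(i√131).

Since -131 ≡ 1 mod 4, the ring of integers is ℤ[(1+√-131)/2] with discriminant -131.
97 ∤ -131, so 97 is unramified.
Compute (-131/97) via Euler: 63^((97-1)/2) mod 97 = 96, so (-131/97) = -1.
d is a non-residue mod p, hence 97 remains inert in O_K.

inert — (97) stays prime in O_K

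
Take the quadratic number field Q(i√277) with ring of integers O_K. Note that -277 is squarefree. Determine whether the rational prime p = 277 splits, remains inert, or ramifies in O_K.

ramified — (277) = 𝔭²

Since -277 ≢ 1 mod 4, the ring of integers is ℤ[√-277] with discriminant 4·(-277) = -1108.
disc(K) = -1108 = 277·(-4), so p = 277 is ramified.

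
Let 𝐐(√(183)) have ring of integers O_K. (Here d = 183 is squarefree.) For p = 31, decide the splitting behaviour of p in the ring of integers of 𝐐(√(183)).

Since 183 ≢ 1 mod 4, the ring of integers is ℤ[√183] with discriminant 4·183 = 732.
disc(K) = 732 is not divisible by 31; 31 is unramified.
Euler's criterion: 183^15 mod 31 = 1. Thus (183|31) = 1.
(183/31) = 1, so 31 splits.

splits completely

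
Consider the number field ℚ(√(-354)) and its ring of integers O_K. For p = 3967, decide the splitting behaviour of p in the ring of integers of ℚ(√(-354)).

-354 mod 4 = 2, hence disc K = 4·(-354) = -1416 and O_K = ℤ[√-354].
3967 ∤ -1416, so 3967 is unramified.
Compute (-354/3967) via Euler: 3613^((3967-1)/2) mod 3967 = 1, so (-354/3967) = 1.
d is a quadratic residue mod p, hence 3967 splits in O_K.

p splits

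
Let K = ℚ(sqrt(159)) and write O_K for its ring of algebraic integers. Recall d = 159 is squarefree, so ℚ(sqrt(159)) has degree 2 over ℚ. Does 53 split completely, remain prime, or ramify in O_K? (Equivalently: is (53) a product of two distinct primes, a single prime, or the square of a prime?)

159 mod 4 = 3, hence disc K = 4·159 = 636 and O_K = ℤ[√159].
disc(K) = 636 = 53·12, so p = 53 is ramified.

ramified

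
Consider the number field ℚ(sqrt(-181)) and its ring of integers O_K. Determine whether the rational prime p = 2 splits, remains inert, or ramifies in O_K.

-181 mod 4 = 3, hence disc K = 4·(-181) = -724 and O_K = ℤ[√-181].
2 divides disc(K) = -724, so 2 ramifies.

ramified — (2) = 𝔭²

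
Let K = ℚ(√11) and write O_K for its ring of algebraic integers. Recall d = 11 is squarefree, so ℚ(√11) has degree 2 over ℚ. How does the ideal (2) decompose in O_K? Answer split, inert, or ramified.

11 mod 4 = 3, hence disc K = 4·11 = 44 and O_K = ℤ[√11].
2 divides disc(K) = 44, so 2 ramifies.

ramified — (2) = 𝔭²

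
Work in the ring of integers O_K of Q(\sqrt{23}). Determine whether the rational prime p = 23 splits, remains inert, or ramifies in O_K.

d = 23 ≡ 3 (mod 4), so O_K = ℤ[√23] and disc(K) = 4d = 92.
23 divides disc(K) = 92, so 23 ramifies.

23 is ramified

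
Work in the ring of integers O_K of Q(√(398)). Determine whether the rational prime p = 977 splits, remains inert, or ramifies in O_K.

398 mod 4 = 2, hence disc K = 4·398 = 1592 and O_K = ℤ[√398].
977 ∤ 1592, so 977 is unramified.
Compute (398/977) via Euler: 398^((977-1)/2) mod 977 = 976, so (398/977) = -1.
d is a non-residue mod p, hence 977 remains inert in O_K.

inert — (977) stays prime in O_K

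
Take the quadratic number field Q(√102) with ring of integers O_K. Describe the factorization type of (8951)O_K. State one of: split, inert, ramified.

split

Since 102 ≢ 1 mod 4, the ring of integers is ℤ[√102] with discriminant 4·102 = 408.
disc(K) = 408 is not divisible by 8951; 8951 is unramified.
Euler's criterion: 102^4475 mod 8951 = 1. Thus (102|8951) = 1.
d is a quadratic residue mod p, hence 8951 splits in O_K.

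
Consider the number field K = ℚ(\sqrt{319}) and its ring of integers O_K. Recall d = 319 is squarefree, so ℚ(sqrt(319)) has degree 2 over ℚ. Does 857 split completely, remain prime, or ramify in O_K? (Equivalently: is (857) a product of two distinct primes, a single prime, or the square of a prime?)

d = 319 ≡ 3 (mod 4), so O_K = ℤ[√319] and disc(K) = 4d = 1276.
Since gcd(857, 1276) = 1 the prime 857 does not ramify.
Compute (319/857) via Euler: 319^((857-1)/2) mod 857 = 856, so (319/857) = -1.
Legendre symbol -1 ⇒ 857 is inert.

remains prime (inert)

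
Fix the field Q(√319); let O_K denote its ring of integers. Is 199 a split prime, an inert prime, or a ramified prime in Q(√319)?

d = 319 ≡ 3 (mod 4), so O_K = ℤ[√319] and disc(K) = 4d = 1276.
Since gcd(199, 1276) = 1 the prime 199 does not ramify.
Legendre symbol by Euler's criterion: (319/199) ≡ 319^99 ≡ 198 (mod 199), i.e. (319/199) = -1.
(319/199) = -1, so 199 is inert.

inert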